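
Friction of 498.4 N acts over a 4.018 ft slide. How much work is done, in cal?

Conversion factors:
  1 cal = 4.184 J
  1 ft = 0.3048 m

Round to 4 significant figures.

145.9 cal

4.018 ft × 0.3048 → 1.22469 m
W = F × d = 498.4 N × 1.22469 m = 610.385 J
610.385 J ÷ (4.184 J/cal) = 145.886 cal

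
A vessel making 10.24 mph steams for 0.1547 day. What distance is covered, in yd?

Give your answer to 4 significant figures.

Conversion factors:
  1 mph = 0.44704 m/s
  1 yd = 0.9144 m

10.24 mph × 0.44704 = 4.57769 m/s
0.1547 day × 86400 = 13366.1 s
d = v × t = 4.57769 m/s × 13366.1 s = 61185.9 m
61185.9 m ÷ (0.9144 m/yd) = 66913.7 yd

6.691×10⁴ yd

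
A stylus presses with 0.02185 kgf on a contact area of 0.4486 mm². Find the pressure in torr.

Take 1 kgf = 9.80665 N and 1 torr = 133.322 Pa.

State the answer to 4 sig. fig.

0.02185 kgf × 9.80665 = 0.214275 N
0.4486 mm² × 10⁻⁶ = 4.486×10⁻⁷ m²
P = F / A = 0.214275 N / 4.486×10⁻⁷ m² = 477653 Pa
477653 Pa ÷ (133.322 Pa/torr) = 3582.7 torr

3583 torr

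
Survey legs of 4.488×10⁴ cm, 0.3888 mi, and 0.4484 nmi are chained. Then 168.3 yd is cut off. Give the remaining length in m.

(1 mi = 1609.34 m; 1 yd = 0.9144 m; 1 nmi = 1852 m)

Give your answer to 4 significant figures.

1751 m

4.488×10⁴ cm × 0.01 = 448.8 m
0.3888 mi × 1609.34 = 625.711 m
0.4484 nmi × 1852 = 830.437 m
168.3 yd × 0.9144 = 153.894 m
Result: 448.8 + 625.711 + 830.437 − 153.894 = 1751.05 m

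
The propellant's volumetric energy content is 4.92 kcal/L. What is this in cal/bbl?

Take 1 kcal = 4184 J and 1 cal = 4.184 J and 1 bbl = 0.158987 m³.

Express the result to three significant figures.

7.82×10⁵ cal/bbl

4.92 kcal/L × 4184 J/kcal ÷ 0.001 m³/L = 2.05853×10⁷ J/m³
2.05853×10⁷ J/m³ ÷ 4.184 J/cal × 0.158987 m³/bbl = 782217 cal/bbl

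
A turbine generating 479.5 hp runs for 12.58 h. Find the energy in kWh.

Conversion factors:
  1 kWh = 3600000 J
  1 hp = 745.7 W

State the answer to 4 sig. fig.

4498 kWh

479.5 hp × 745.7 → 357563 W
12.58 h × 3600 → 45288 s
E = P × t = 357563 W × 45288 s = 1.61933×10¹⁰ J
1.61933×10¹⁰ J ÷ (3600000 J/kWh) = 4498.14 kWh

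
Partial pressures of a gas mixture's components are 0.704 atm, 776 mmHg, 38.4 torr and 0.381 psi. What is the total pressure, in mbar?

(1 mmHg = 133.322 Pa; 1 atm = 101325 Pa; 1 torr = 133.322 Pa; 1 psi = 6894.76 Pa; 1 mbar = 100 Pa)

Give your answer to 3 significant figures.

1830 mbar

0.704 atm × 101325 → 71332.8 Pa
776 mmHg × 133.322 → 103458 Pa
38.4 torr × 133.322 → 5119.56 Pa
0.381 psi × 6894.76 → 2626.9 Pa
Sum: 71332.8 + 103458 + 5119.56 + 2626.9 = 182537 Pa
In mbar: 182537 / 100 = 1825.37 mbar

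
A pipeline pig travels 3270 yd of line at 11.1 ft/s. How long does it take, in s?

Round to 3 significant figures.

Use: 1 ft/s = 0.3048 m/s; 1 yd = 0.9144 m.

3270 yd × 0.9144 → 2990.09 m
11.1 ft/s × 0.3048 → 3.38328 m/s
t = d / v = 2990.09 m / 3.38328 m/s = 883.784 s

884 s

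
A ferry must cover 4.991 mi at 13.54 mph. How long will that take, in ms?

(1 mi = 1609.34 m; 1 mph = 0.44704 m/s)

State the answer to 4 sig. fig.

4.991 mi × 1609.34 = 8032.22 m
13.54 mph × 0.44704 = 6.05292 m/s
t = d / v = 8032.22 m / 6.05292 m/s = 1327 s
1327 s ÷ (0.001 s/ms) = 1.327×10⁶ ms

1.327×10⁶ ms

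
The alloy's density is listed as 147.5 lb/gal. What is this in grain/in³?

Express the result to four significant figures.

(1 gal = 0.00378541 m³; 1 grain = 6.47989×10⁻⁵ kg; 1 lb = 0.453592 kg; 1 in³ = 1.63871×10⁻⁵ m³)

4470 grain/in³

147.5 lb/gal × 0.453592 kg/lb ÷ 0.00378541 m³/gal = 17674.4 kg/m³
17674.4 kg/m³ ÷ 6.47989×10⁻⁵ kg/grain × 1.63871×10⁻⁵ m³/in³ = 4469.71 grain/in³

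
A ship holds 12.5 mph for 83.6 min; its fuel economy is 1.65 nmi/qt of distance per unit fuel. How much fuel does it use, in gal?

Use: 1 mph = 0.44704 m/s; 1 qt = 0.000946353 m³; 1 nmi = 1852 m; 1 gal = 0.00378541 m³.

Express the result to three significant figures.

12.5 mph → 5.588 m/s
83.6 min → 5016 s
d = v × t = 5.588 × 5016 = 28029.4 m
1.65 nmi/qt → 3.22903×10⁶ m/m³
V = d / (distance per unit fuel) = 28029.4 / 3.22903×10⁶ = 0.00868044 m³
In gal: 0.00868044 / 0.00378541 = 2.29313 gal

2.29 gal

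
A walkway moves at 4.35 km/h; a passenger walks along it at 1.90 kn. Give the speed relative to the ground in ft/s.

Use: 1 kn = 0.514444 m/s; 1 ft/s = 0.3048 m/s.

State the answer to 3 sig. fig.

4.35 km/h × (1/3.6) = 1.20833 m/s
1.90 kn × 0.514444 = 0.977444 m/s
Combined: 1.20833 + 0.977444 = 2.18577 m/s
In ft/s: 2.18577 / 0.3048 = 7.17116 ft/s

7.17 ft/s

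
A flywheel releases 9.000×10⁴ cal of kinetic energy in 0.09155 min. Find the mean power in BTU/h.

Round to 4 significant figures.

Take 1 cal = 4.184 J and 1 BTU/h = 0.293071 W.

9.000×10⁴ cal × 4.184 → 376560 J
0.09155 min × 60 → 5.493 s
P = E / t = 376560 J / 5.493 s = 68552.7 W
68552.7 W ÷ (0.293071 W/BTU/h) = 233912 BTU/h

2.339×10⁵ BTU/h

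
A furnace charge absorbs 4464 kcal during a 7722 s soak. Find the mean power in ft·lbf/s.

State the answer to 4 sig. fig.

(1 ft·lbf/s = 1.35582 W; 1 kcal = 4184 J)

1784 ft·lbf/s

4464 kcal × 4184 → 1.86774×10⁷ J
P = E / t = 1.86774×10⁷ J / 7722 s = 2418.73 W
2418.73 W ÷ (1.35582 W/ft·lbf/s) = 1783.96 ft·lbf/s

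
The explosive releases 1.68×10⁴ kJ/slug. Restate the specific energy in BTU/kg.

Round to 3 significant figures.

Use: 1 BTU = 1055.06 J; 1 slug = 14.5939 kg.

1.68×10⁴ kJ/slug × 1000 J/kJ ÷ 14.5939 kg/slug = 1.15117×10⁶ J/kg
1.15117×10⁶ J/kg ÷ 1055.06 J/BTU = 1091.09 BTU/kg

1090 BTU/kg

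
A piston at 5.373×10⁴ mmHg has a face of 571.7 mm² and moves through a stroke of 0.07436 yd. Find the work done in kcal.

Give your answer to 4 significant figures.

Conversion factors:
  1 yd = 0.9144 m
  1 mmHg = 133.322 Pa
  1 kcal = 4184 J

5.373×10⁴ mmHg → 7.16339×10⁶ Pa
571.7 mm² → 5.717×10⁻⁴ m²
F = P × A = 7.16339×10⁶ × 5.717×10⁻⁴ = 4095.31 N
0.07436 yd → 0.0679948 m
W = F × d = 4095.31 × 0.0679948 = 278.46 J
In kcal: 278.46 / 4184 = 0.0665535 kcal

0.06655 kcal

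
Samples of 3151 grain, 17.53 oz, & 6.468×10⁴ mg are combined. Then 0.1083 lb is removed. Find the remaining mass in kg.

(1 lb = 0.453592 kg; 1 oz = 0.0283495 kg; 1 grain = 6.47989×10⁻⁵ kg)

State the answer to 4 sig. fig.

3151 grain × 6.47989×10⁻⁵ = 0.204181 kg
17.53 oz × 0.0283495 = 0.496967 kg
6.468×10⁴ mg × 10⁻⁶ = 0.06468 kg
0.1083 lb × 0.453592 = 0.049124 kg
Net: 0.204181 + 0.496967 + 0.06468 − 0.049124 = 0.716704 kg

0.7167 kg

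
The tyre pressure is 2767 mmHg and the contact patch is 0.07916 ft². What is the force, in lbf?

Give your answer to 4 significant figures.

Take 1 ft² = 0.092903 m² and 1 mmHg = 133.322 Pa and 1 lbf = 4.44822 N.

609.9 lbf

2767 mmHg × 133.322 → 368902 Pa
0.07916 ft² × 0.092903 → 0.0073542 m²
F = P × A = 368902 Pa × 0.0073542 m² = 2712.98 N
2712.98 N ÷ (4.44822 N/lbf) = 609.902 lbf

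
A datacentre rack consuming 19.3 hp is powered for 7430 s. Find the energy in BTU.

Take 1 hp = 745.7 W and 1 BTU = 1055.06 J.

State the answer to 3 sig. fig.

19.3 hp × 745.7 → 14392 W
E = P × t = 14392 W × 7430 s = 1.06933×10⁸ J
1.06933×10⁸ J ÷ (1055.06 J/BTU) = 101353 BTU

1.01×10⁵ BTU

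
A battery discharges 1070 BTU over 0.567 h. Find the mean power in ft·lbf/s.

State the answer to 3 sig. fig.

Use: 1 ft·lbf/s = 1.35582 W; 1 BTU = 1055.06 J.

408 ft·lbf/s

1070 BTU × 1055.06 = 1.12891×10⁶ J
0.567 h × 3600 = 2041.2 s
P = E / t = 1.12891×10⁶ J / 2041.2 s = 553.062 W
553.062 W ÷ (1.35582 W/ft·lbf/s) = 407.917 ft·lbf/s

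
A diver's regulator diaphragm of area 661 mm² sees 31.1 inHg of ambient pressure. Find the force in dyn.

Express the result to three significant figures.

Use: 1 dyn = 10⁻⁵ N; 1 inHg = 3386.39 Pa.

31.1 inHg × 3386.39 → 105317 Pa
661 mm² × 10⁻⁶ → 6.61×10⁻⁴ m²
F = P × A = 105317 Pa × 6.61×10⁻⁴ m² = 69.6145 N
69.6145 N ÷ (10⁻⁵ N/dyn) = 6.96145×10⁶ dyn

6.96×10⁶ dyn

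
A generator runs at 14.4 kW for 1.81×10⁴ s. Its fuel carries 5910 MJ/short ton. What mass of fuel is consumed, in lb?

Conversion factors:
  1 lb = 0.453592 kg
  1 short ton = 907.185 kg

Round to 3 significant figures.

14.4 kW → 14400 W
E = P × t = 14400 × 18100 = 2.6064×10⁸ J
5910 MJ/short ton → 6.51466×10⁶ J/kg
m = E / e_s = 2.6064×10⁸ / 6.51466×10⁶ = 40.0082 kg
In lb: 40.0082 / 0.453592 = 88.2031 lb

88.2 lb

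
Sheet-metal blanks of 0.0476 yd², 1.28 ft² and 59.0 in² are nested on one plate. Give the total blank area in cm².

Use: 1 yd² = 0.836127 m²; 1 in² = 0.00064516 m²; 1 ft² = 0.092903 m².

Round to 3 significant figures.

1970 cm²

0.0476 yd² × 0.836127 = 0.0397996 m²
1.28 ft² × 0.092903 = 0.118916 m²
59.0 in² × 0.00064516 = 0.0380644 m²
Total: 0.0397996 + 0.118916 + 0.0380644 = 0.19678 m²
In cm²: 0.19678 / 0.0001 = 1967.8 cm²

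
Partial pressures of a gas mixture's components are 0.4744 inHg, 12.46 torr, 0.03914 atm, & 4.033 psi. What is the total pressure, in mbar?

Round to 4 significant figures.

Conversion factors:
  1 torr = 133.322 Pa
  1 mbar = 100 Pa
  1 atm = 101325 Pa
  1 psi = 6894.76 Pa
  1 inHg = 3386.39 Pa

350.4 mbar

0.4744 inHg × 3386.39 = 1606.5 Pa
12.46 torr × 133.322 = 1661.19 Pa
0.03914 atm × 101325 = 3965.86 Pa
4.033 psi × 6894.76 = 27806.6 Pa
Sum: 1606.5 + 1661.19 + 3965.86 + 27806.6 = 35040.2 Pa
In mbar: 35040.2 / 100 = 350.402 mbar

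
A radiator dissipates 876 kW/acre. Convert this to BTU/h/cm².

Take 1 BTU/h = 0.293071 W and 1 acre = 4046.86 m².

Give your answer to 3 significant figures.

0.0739 BTU/h/cm²

876 kW/acre × 1000 W/kW ÷ 4046.86 m²/acre = 216.464 W/m²
216.464 W/m² ÷ 0.293071 W/BTU/h × 0.0001 m²/cm² = 0.0738606 BTU/h/cm²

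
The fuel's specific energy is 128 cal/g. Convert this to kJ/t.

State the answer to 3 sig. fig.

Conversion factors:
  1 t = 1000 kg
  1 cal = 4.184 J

128 cal/g × 4.184 J/cal ÷ 0.001 kg/g = 535552 J/kg
535552 J/kg ÷ 1000 J/kJ × 1000 kg/t = 535552 kJ/t

5.36×10⁵ kJ/t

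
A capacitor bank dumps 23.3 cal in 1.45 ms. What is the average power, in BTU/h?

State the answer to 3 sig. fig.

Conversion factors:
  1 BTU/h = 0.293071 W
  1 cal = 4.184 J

2.29×10⁵ BTU/h

23.3 cal × 4.184 = 97.4872 J
1.45 ms × 0.001 = 0.00145 s
P = E / t = 97.4872 J / 0.00145 s = 67232.6 W
67232.6 W ÷ (0.293071 W/BTU/h) = 229407 BTU/h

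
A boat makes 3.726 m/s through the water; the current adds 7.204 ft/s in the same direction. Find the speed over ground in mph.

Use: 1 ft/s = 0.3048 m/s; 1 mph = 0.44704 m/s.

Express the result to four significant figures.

13.25 mph

3.726 m/s (already m/s)
7.204 ft/s × 0.3048 = 2.19578 m/s
Total: 3.726 + 2.19578 = 5.92178 m/s
In mph: 5.92178 / 0.44704 = 13.2466 mph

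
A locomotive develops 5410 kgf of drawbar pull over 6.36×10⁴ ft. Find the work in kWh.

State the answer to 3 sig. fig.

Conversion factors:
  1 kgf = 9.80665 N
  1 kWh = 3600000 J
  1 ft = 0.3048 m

286 kWh

5410 kgf × 9.80665 = 53054 N
6.36×10⁴ ft × 0.3048 = 19385.3 m
W = F × d = 53054 N × 19385.3 m = 1.02847×10⁹ J
1.02847×10⁹ J ÷ (3600000 J/kWh) = 285.686 kWh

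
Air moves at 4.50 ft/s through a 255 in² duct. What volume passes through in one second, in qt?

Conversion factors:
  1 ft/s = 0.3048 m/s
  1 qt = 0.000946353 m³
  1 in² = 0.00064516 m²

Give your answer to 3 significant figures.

4.50 ft/s × 0.3048 = 1.3716 m/s
255 in² × 0.00064516 = 0.164516 m²
V = v × A × t = 1.3716 m/s × 0.164516 m² × 1 s = 0.22565 m³
0.22565 m³ ÷ (0.000946353 m³/qt) = 238.442 qt

238 qt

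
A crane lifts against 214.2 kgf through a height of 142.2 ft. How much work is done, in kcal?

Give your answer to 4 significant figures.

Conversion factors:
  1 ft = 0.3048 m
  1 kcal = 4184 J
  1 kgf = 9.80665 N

214.2 kgf × 9.80665 → 2100.58 N
142.2 ft × 0.3048 → 43.3426 m
W = F × d = 2100.58 N × 43.3426 m = 91044.6 J
91044.6 J ÷ (4184 J/kcal) = 21.7602 kcal

21.76 kcal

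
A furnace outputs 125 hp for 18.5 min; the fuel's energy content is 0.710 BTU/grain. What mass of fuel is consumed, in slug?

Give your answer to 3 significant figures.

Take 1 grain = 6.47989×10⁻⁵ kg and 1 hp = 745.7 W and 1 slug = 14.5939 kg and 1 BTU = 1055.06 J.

0.613 slug

125 hp → 93212.5 W
18.5 min → 1110 s
E = P × t = 93212.5 × 1110 = 1.03466×10⁸ J
0.710 BTU/grain → 1.15603×10⁷ J/kg
m = E / e_s = 1.03466×10⁸ / 1.15603×10⁷ = 8.95011 kg
In slug: 8.95011 / 14.5939 = 0.613277 slug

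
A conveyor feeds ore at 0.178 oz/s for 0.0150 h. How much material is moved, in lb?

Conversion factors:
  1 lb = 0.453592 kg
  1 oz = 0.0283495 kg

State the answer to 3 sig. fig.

0.601 lb

0.178 oz/s → 0.00504621 kg/s
0.0150 h → 54 s
m = ṁ × t = 0.00504621 × 54 = 0.272495 kg
In lb: 0.272495 / 0.453592 = 0.600749 lb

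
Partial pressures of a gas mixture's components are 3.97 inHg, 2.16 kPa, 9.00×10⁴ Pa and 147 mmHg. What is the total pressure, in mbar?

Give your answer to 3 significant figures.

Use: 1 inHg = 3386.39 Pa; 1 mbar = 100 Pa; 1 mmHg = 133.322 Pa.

1250 mbar

3.97 inHg × 3386.39 → 13444 Pa
2.16 kPa × 1000 → 2160 Pa
9.00×10⁴ Pa (already Pa)
147 mmHg × 133.322 → 19598.3 Pa
Sum: 13444 + 2160 + 90000 + 19598.3 = 125202 Pa
In mbar: 125202 / 100 = 1252.02 mbar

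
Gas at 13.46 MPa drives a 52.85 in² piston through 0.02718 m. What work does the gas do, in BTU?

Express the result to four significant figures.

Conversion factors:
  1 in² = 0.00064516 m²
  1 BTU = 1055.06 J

11.82 BTU

13.46 MPa → 1.346×10⁷ Pa
52.85 in² → 0.0340967 m²
F = P × A = 1.346×10⁷ × 0.0340967 = 458942 N
W = F × d = 458942 × 0.02718 = 12474 J
In BTU: 12474 / 1055.06 = 11.823 BTU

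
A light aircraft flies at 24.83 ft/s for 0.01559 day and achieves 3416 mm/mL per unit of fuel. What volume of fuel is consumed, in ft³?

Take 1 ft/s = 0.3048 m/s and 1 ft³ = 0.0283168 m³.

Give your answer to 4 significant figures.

0.1054 ft³

24.83 ft/s → 7.56818 m/s
0.01559 day → 1346.98 s
d = v × t = 7.56818 × 1346.98 = 10194.2 m
3416 mm/mL → 3.416×10⁶ m/m³
V = d / (distance per unit fuel) = 10194.2 / 3.416×10⁶ = 0.00298425 m³
In ft³: 0.00298425 / 0.0283168 = 0.105388 ft³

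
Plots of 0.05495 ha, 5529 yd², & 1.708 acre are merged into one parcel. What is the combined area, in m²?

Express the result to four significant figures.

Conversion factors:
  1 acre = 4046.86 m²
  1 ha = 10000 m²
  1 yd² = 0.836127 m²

0.05495 ha × 10000 = 549.5 m²
5529 yd² × 0.836127 = 4622.95 m²
1.708 acre × 4046.86 = 6912.04 m²
Combined: 549.5 + 4622.95 + 6912.04 = 12084.5 m²

1.208×10⁴ m²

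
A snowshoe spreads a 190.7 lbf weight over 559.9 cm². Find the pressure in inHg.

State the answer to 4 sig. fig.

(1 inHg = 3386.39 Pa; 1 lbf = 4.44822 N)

190.7 lbf × 4.44822 = 848.276 N
559.9 cm² × 0.0001 = 0.05599 m²
P = F / A = 848.276 N / 0.05599 m² = 15150.5 Pa
15150.5 Pa ÷ (3386.39 Pa/inHg) = 4.47394 inHg

4.474 inHg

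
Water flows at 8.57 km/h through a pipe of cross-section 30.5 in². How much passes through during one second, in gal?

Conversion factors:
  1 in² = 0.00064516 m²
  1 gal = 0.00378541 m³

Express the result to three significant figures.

8.57 km/h × (1/3.6) → 2.38056 m/s
30.5 in² × 0.00064516 → 0.0196774 m²
V = v × A × t = 2.38056 m/s × 0.0196774 m² × 1 s = 0.0468432 m³
0.0468432 m³ ÷ (0.00378541 m³/gal) = 12.3747 gal

12.4 gal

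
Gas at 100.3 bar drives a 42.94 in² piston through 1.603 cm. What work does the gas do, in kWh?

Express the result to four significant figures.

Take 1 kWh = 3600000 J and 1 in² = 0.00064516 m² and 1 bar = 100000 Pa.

0.001237 kWh

100.3 bar → 1.003×10⁷ Pa
42.94 in² → 0.0277032 m²
F = P × A = 1.003×10⁷ × 0.0277032 = 277863 N
1.603 cm → 0.01603 m
W = F × d = 277863 × 0.01603 = 4454.14 J
In kWh: 4454.14 / 3600000 = 0.00123726 kWh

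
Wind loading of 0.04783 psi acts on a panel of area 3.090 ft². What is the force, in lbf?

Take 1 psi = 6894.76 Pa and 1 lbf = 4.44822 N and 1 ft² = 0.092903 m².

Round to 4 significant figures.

21.28 lbf

0.04783 psi × 6894.76 = 329.776 Pa
3.090 ft² × 0.092903 = 0.28707 m²
F = P × A = 329.776 Pa × 0.28707 m² = 94.6688 N
94.6688 N ÷ (4.44822 N/lbf) = 21.2824 lbf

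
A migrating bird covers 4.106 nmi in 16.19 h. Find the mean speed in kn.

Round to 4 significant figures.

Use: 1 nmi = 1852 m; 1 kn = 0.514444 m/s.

4.106 nmi × 1852 = 7604.31 m
16.19 h × 3600 = 58284 s
v = d / t = 7604.31 m / 58284 s = 0.13047 m/s
0.13047 m/s ÷ (0.514444 m/s/kn) = 0.253614 kn

0.2536 kn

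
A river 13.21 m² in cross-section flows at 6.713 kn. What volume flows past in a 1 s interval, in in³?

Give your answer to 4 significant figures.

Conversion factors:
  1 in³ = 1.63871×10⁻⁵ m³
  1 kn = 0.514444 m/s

2.784×10⁶ in³

6.713 kn × 0.514444 = 3.45346 m/s
V = v × A × t = 3.45346 m/s × 13.21 m² × 1 s = 45.6202 m³
45.6202 m³ ÷ (1.63871×10⁻⁵ m³/in³) = 2.78391×10⁶ in³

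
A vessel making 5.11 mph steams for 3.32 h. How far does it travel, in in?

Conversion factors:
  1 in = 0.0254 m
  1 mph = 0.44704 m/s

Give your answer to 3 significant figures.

1.07×10⁶ in

5.11 mph × 0.44704 → 2.28437 m/s
3.32 h × 3600 → 11952 s
d = v × t = 2.28437 m/s × 11952 s = 27302.8 m
27302.8 m ÷ (0.0254 m/in) = 1.07491×10⁶ in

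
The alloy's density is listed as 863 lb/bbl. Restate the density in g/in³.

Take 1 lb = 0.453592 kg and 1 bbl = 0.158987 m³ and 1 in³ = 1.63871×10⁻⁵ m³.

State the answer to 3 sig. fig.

863 lb/bbl × 0.453592 kg/lb ÷ 0.158987 m³/bbl = 2462.15 kg/m³
2462.15 kg/m³ ÷ 0.001 kg/g × 1.63871×10⁻⁵ m³/in³ = 40.3475 g/in³

40.3 g/in³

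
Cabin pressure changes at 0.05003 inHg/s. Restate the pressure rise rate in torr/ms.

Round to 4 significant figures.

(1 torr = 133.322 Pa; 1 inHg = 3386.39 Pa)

0.05003 inHg/s × 3386.39 Pa/inHg = 169.421 Pa/s
169.421 Pa/s ÷ 133.322 Pa/torr × 0.001 s/ms = 0.00127077 torr/ms

0.001271 torr/ms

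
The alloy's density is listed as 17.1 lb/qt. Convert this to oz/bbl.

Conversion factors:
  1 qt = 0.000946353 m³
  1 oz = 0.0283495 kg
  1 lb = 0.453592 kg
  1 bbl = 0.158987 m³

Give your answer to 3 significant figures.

4.60×10⁴ oz/bbl

17.1 lb/qt × 0.453592 kg/lb ÷ 0.000946353 m³/qt = 8196.12 kg/m³
8196.12 kg/m³ ÷ 0.0283495 kg/oz × 0.158987 m³/bbl = 45964.7 oz/bbl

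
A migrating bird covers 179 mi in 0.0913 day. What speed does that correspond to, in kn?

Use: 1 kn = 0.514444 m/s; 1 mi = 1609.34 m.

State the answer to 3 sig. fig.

179 mi × 1609.34 → 288072 m
0.0913 day × 86400 → 7888.32 s
v = d / t = 288072 m / 7888.32 s = 36.5188 m/s
36.5188 m/s ÷ (0.514444 m/s/kn) = 70.9869 kn

71.0 kn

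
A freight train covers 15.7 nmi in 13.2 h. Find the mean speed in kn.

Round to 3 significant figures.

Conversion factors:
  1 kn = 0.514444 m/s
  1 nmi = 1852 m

15.7 nmi × 1852 → 29076.4 m
13.2 h × 3600 → 47520 s
v = d / t = 29076.4 m / 47520 s = 0.611877 m/s
0.611877 m/s ÷ (0.514444 m/s/kn) = 1.18939 kn

1.19 kn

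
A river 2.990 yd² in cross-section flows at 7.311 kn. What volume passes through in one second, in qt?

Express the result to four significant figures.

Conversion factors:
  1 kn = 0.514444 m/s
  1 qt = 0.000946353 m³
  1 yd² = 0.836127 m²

7.311 kn × 0.514444 → 3.7611 m/s
2.990 yd² × 0.836127 → 2.50002 m²
V = v × A × t = 3.7611 m/s × 2.50002 m² × 1 s = 9.40283 m³
9.40283 m³ ÷ (0.000946353 m³/qt) = 9935.86 qt

9936 qt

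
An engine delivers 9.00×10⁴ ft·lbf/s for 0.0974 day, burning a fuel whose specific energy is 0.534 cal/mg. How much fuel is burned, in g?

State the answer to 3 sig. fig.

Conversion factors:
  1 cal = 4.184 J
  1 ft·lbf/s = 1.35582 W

4.60×10⁵ g

9.00×10⁴ ft·lbf/s → 122024 W
0.0974 day → 8415.36 s
E = P × t = 122024 × 8415.36 = 1.02688×10⁹ J
0.534 cal/mg → 2.23426×10⁶ J/kg
m = E / e_s = 1.02688×10⁹ / 2.23426×10⁶ = 459.606 kg
In g: 459.606 / 0.001 = 459606 g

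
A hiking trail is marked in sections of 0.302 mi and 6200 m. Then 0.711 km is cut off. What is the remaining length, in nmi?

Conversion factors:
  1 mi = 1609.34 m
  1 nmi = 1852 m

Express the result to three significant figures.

0.302 mi × 1609.34 → 486.021 m
6200 m (already m)
0.711 km × 1000 → 711 m
Result: 486.021 + 6200 − 711 = 5975.02 m
In nmi: 5975.02 / 1852 = 3.22625 nmi

3.23 nmi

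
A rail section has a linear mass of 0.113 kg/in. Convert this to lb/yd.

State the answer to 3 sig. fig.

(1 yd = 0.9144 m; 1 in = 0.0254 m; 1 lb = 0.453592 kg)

8.97 lb/yd

0.113 kg/in ÷ 0.0254 m/in = 4.44882 kg/m
4.44882 kg/m ÷ 0.453592 kg/lb × 0.9144 m/yd = 8.96841 lb/yd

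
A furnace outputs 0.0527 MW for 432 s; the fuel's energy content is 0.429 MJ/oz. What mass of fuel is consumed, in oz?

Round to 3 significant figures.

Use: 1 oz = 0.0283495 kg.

53.1 oz

0.0527 MW → 52700 W
E = P × t = 52700 × 432 = 2.27664×10⁷ J
0.429 MJ/oz → 1.51325×10⁷ J/kg
m = E / e_s = 2.27664×10⁷ / 1.51325×10⁷ = 1.50447 kg
In oz: 1.50447 / 0.0283495 = 53.0687 oz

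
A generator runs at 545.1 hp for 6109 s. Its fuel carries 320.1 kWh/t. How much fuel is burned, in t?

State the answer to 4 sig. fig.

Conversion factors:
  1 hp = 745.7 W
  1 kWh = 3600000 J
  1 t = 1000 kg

545.1 hp → 406481 W
E = P × t = 406481 × 6109 = 2.48319×10⁹ J
320.1 kWh/t → 1.15236×10⁶ J/kg
m = E / e_s = 2.48319×10⁹ / 1.15236×10⁶ = 2154.87 kg
In t: 2154.87 / 1000 = 2.15487 t

2.155 t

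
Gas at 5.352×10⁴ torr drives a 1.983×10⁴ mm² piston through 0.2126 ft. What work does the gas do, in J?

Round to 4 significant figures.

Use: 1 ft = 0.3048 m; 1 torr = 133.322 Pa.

5.352×10⁴ torr → 7.13539×10⁶ Pa
1.983×10⁴ mm² → 0.01983 m²
F = P × A = 7.13539×10⁶ × 0.01983 = 141495 N
0.2126 ft → 0.0648005 m
W = F × d = 141495 × 0.0648005 = 9168.95 J

9169 J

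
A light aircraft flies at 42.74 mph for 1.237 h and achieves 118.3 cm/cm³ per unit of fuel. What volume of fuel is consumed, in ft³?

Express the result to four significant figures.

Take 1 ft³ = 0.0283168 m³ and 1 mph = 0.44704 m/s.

42.74 mph → 19.1065 m/s
1.237 h → 4453.2 s
d = v × t = 19.1065 × 4453.2 = 85085.1 m
118.3 cm/cm³ → 1.183×10⁶ m/m³
V = d / (distance per unit fuel) = 85085.1 / 1.183×10⁶ = 0.0719232 m³
In ft³: 0.0719232 / 0.0283168 = 2.53995 ft³

2.540 ft³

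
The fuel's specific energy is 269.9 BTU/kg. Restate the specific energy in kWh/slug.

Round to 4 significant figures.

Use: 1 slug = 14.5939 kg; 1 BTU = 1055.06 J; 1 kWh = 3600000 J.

269.9 BTU/kg × 1055.06 J/BTU = 284761 J/kg
284761 J/kg ÷ 3600000 J/kWh × 14.5939 kg/slug = 1.15438 kWh/slug

1.154 kWh/slug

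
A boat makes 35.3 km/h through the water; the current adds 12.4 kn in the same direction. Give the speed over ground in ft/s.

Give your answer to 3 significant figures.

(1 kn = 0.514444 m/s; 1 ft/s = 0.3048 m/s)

35.3 km/h × (1/3.6) = 9.80556 m/s
12.4 kn × 0.514444 = 6.37911 m/s
Combined: 9.80556 + 6.37911 = 16.1847 m/s
In ft/s: 16.1847 / 0.3048 = 53.0994 ft/s

53.1 ft/s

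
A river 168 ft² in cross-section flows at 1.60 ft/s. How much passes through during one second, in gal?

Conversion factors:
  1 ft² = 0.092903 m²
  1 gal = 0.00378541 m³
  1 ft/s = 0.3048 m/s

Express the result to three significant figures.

1.60 ft/s × 0.3048 = 0.48768 m/s
168 ft² × 0.092903 = 15.6077 m²
V = v × A × t = 0.48768 m/s × 15.6077 m² × 1 s = 7.61156 m³
7.61156 m³ ÷ (0.00378541 m³/gal) = 2010.76 gal

2010 gal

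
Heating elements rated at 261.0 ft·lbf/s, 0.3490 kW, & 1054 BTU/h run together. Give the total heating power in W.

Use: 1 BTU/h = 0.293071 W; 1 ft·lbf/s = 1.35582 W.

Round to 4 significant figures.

1012 W

261.0 ft·lbf/s × 1.35582 → 353.869 W
0.3490 kW × 1000 → 349 W
1054 BTU/h × 0.293071 → 308.897 W
Total: 353.869 + 349 + 308.897 = 1011.77 W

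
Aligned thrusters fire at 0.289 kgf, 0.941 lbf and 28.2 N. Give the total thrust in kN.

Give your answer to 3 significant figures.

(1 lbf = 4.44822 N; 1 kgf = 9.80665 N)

0.0352 kN

0.289 kgf × 9.80665 = 2.83412 N
0.941 lbf × 4.44822 = 4.18578 N
28.2 N (already N)
Total: 2.83412 + 4.18578 + 28.2 = 35.2199 N
In kN: 35.2199 / 1000 = 0.0352199 kN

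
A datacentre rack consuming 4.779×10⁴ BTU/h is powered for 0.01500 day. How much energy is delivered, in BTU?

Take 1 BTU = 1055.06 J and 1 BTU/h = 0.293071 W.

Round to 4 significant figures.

4.779×10⁴ BTU/h × 0.293071 = 14005.9 W
0.01500 day × 86400 = 1296 s
E = P × t = 14005.9 W × 1296 s = 1.81516×10⁷ J
1.81516×10⁷ J ÷ (1055.06 J/BTU) = 17204.3 BTU

1.720×10⁴ BTU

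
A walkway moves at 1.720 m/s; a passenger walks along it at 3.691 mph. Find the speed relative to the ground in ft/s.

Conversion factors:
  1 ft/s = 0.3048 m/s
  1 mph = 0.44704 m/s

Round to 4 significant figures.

11.06 ft/s

1.720 m/s (already m/s)
3.691 mph × 0.44704 = 1.65002 m/s
Combined: 1.72 + 1.65002 = 3.37002 m/s
In ft/s: 3.37002 / 0.3048 = 11.0565 ft/s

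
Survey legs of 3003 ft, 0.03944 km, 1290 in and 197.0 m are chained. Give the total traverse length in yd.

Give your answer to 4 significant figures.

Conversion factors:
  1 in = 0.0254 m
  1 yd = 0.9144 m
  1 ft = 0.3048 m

3003 ft × 0.3048 = 915.314 m
0.03944 km × 1000 = 39.44 m
1290 in × 0.0254 = 32.766 m
197.0 m (already m)
Sum: 915.314 + 39.44 + 32.766 + 197 = 1184.52 m
In yd: 1184.52 / 0.9144 = 1295.41 yd

1295 yd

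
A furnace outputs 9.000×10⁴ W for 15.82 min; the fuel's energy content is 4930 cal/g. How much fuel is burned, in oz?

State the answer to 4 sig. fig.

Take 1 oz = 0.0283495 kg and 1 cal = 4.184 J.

146.1 oz

15.82 min → 949.2 s
E = P × t = 90000 × 949.2 = 8.5428×10⁷ J
4930 cal/g → 2.06271×10⁷ J/kg
m = E / e_s = 8.5428×10⁷ / 2.06271×10⁷ = 4.14154 kg
In oz: 4.14154 / 0.0283495 = 146.089 oz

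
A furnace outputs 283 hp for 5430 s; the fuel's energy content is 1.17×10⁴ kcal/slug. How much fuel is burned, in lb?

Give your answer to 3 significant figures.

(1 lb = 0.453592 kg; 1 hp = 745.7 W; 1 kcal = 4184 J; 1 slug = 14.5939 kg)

753 lb

283 hp → 211033 W
E = P × t = 211033 × 5430 = 1.14591×10⁹ J
1.17×10⁴ kcal/slug → 3.35433×10⁶ J/kg
m = E / e_s = 1.14591×10⁹ / 3.35433×10⁶ = 341.621 kg
In lb: 341.621 / 0.453592 = 753.146 lb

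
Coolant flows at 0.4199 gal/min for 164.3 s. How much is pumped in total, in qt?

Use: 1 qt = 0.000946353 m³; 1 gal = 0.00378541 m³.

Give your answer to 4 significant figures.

4.599 qt

0.4199 gal/min → 2.64916×10⁻⁵ m³/s
V = Q × t = 2.64916×10⁻⁵ × 164.3 = 0.00435257 m³
In qt: 0.00435257 / 0.000946353 = 4.59931 qt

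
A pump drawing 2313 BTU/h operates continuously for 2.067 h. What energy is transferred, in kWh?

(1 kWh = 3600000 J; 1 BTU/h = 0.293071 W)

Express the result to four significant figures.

1.401 kWh

2313 BTU/h × 0.293071 = 677.873 W
2.067 h × 3600 = 7441.2 s
E = P × t = 677.873 W × 7441.2 s = 5.04419×10⁶ J
5.04419×10⁶ J ÷ (3600000 J/kWh) = 1.40116 kWh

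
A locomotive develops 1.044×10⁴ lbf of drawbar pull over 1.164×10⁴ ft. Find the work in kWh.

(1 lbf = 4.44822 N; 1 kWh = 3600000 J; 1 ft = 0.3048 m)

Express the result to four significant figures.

1.044×10⁴ lbf × 4.44822 = 46439.4 N
1.164×10⁴ ft × 0.3048 = 3547.87 m
W = F × d = 46439.4 N × 3547.87 m = 1.64761×10⁸ J
1.64761×10⁸ J ÷ (3600000 J/kWh) = 45.7669 kWh

45.77 kWh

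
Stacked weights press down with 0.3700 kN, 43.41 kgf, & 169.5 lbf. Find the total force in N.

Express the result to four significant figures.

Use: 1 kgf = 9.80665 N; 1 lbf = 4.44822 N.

1550 N

0.3700 kN × 1000 → 370 N
43.41 kgf × 9.80665 → 425.707 N
169.5 lbf × 4.44822 → 753.973 N
Sum: 370 + 425.707 + 753.973 = 1549.68 N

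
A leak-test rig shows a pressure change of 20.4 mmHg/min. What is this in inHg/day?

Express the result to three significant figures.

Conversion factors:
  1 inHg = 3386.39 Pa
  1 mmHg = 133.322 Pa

20.4 mmHg/min × 133.322 Pa/mmHg ÷ 60 s/min = 45.3295 Pa/s
45.3295 Pa/s ÷ 3386.39 Pa/inHg × 86400 s/day = 1156.53 inHg/day

1160 inHg/day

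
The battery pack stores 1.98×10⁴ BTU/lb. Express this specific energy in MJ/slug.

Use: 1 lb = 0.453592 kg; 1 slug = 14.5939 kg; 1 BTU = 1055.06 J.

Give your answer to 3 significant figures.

1.98×10⁴ BTU/lb × 1055.06 J/BTU ÷ 0.453592 kg/lb = 4.6055×10⁷ J/kg
4.6055×10⁷ J/kg ÷ 1000000 J/MJ × 14.5939 kg/slug = 672.122 MJ/slug

672 MJ/slug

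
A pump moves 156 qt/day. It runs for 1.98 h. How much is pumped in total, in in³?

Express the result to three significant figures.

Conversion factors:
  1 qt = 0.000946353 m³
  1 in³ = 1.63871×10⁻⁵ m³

156 qt/day → 1.70869×10⁻⁶ m³/s
1.98 h → 7128 s
V = Q × t = 1.70869×10⁻⁶ × 7128 = 0.0121795 m³
In in³: 0.0121795 / 1.63871×10⁻⁵ = 743.237 in³

743 in³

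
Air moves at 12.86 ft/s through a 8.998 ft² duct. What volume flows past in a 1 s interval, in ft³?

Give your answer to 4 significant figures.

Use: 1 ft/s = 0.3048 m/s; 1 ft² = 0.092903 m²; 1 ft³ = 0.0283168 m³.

115.7 ft³

12.86 ft/s × 0.3048 = 3.91973 m/s
8.998 ft² × 0.092903 = 0.835941 m²
V = v × A × t = 3.91973 m/s × 0.835941 m² × 1 s = 3.27666 m³
3.27666 m³ ÷ (0.0283168 m³/ft³) = 115.714 ft³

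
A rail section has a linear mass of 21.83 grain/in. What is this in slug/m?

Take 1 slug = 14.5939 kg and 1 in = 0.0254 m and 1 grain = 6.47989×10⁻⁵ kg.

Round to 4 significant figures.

0.003816 slug/m

21.83 grain/in × 6.47989×10⁻⁵ kg/grain ÷ 0.0254 m/in = 0.0556913 kg/m
0.0556913 kg/m ÷ 14.5939 kg/slug = 0.00381607 slug/m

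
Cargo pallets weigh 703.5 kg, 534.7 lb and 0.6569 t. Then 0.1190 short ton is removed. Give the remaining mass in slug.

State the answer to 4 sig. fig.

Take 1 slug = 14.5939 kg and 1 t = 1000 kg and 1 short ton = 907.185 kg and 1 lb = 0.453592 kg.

703.5 kg (already kg)
534.7 lb × 0.453592 = 242.536 kg
0.6569 t × 1000 = 656.9 kg
0.1190 short ton × 907.185 = 107.955 kg
Sum: 703.5 + 242.536 + 656.9 − 107.955 = 1494.98 kg
In slug: 1494.98 / 14.5939 = 102.439 slug

102.4 slug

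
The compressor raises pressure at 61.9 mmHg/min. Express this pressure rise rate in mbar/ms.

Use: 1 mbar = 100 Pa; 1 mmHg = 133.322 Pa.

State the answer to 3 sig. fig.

61.9 mmHg/min × 133.322 Pa/mmHg ÷ 60 s/min = 137.544 Pa/s
137.544 Pa/s ÷ 100 Pa/mbar × 0.001 s/ms = 0.00137544 mbar/ms

0.00138 mbar/ms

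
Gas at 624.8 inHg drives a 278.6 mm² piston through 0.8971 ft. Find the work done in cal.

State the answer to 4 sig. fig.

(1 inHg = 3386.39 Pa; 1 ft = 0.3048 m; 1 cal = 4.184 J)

38.52 cal

624.8 inHg → 2.11582×10⁶ Pa
278.6 mm² → 2.786×10⁻⁴ m²
F = P × A = 2.11582×10⁶ × 2.786×10⁻⁴ = 589.467 N
0.8971 ft → 0.273436 m
W = F × d = 589.467 × 0.273436 = 161.181 J
In cal: 161.181 / 4.184 = 38.5232 cal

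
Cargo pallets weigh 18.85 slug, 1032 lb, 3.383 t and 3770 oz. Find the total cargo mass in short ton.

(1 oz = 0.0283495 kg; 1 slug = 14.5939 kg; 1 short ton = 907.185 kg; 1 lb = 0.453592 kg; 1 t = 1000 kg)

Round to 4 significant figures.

4.666 short ton

18.85 slug × 14.5939 → 275.095 kg
1032 lb × 0.453592 → 468.107 kg
3.383 t × 1000 → 3383 kg
3770 oz × 0.0283495 → 106.878 kg
Combined: 275.095 + 468.107 + 3383 + 106.878 = 4233.08 kg
In short ton: 4233.08 / 907.185 = 4.66617 short ton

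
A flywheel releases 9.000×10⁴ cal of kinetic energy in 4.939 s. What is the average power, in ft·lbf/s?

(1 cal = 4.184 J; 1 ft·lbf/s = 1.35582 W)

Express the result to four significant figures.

5.623×10⁴ ft·lbf/s

9.000×10⁴ cal × 4.184 → 376560 J
P = E / t = 376560 J / 4.939 s = 76242.2 W
76242.2 W ÷ (1.35582 W/ft·lbf/s) = 56233.3 ft·lbf/s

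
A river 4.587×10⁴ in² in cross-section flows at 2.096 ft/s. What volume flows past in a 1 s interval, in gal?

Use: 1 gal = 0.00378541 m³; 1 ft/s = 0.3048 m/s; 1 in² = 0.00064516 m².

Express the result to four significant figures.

2.096 ft/s × 0.3048 → 0.638861 m/s
4.587×10⁴ in² × 0.00064516 → 29.5935 m²
V = v × A × t = 0.638861 m/s × 29.5935 m² × 1 s = 18.9061 m³
18.9061 m³ ÷ (0.00378541 m³/gal) = 4994.47 gal

4994 gal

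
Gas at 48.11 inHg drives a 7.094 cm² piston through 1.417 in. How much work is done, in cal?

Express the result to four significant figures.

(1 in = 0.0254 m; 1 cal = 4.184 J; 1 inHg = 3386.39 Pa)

48.11 inHg → 162919 Pa
7.094 cm² → 7.094×10⁻⁴ m²
F = P × A = 162919 × 7.094×10⁻⁴ = 115.575 N
1.417 in → 0.0359918 m
W = F × d = 115.575 × 0.0359918 = 4.15975 J
In cal: 4.15975 / 4.184 = 0.994204 cal

0.9942 cal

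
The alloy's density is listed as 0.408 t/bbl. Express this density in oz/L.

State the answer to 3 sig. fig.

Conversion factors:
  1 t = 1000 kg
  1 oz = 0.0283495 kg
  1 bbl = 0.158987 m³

0.408 t/bbl × 1000 kg/t ÷ 0.158987 m³/bbl = 2566.25 kg/m³
2566.25 kg/m³ ÷ 0.0283495 kg/oz × 0.001 m³/L = 90.5219 oz/L

90.5 oz/L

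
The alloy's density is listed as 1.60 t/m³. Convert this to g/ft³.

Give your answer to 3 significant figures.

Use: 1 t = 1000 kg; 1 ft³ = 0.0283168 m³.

4.53×10⁴ g/ft³

1.60 t/m³ × 1000 kg/t = 1600 kg/m³
1600 kg/m³ ÷ 0.001 kg/g × 0.0283168 m³/ft³ = 45306.9 g/ft³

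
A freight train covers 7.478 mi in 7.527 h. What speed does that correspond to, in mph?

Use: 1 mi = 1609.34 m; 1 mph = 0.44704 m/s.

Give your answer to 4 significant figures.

0.9935 mph

7.478 mi × 1609.34 → 12034.6 m
7.527 h × 3600 → 27097.2 s
v = d / t = 12034.6 m / 27097.2 s = 0.444127 m/s
0.444127 m/s ÷ (0.44704 m/s/mph) = 0.993484 mph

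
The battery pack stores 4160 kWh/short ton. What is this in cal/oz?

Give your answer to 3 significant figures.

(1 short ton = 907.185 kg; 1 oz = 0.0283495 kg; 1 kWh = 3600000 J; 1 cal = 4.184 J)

4160 kWh/short ton × 3600000 J/kWh ÷ 907.185 kg/short ton = 1.65082×10⁷ J/kg
1.65082×10⁷ J/kg ÷ 4.184 J/cal × 0.0283495 kg/oz = 111854 cal/oz

1.12×10⁵ cal/oz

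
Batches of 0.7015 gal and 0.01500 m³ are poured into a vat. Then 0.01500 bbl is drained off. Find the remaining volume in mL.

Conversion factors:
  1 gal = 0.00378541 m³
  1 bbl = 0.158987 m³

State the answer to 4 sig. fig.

0.7015 gal × 0.00378541 = 0.00265547 m³
0.01500 m³ (already m³)
0.01500 bbl × 0.158987 = 0.0023848 m³
Sum: 0.00265547 + 0.015 − 0.0023848 = 0.0152707 m³
In mL: 0.0152707 / 10⁻⁶ = 15270.7 mL

1.527×10⁴ mL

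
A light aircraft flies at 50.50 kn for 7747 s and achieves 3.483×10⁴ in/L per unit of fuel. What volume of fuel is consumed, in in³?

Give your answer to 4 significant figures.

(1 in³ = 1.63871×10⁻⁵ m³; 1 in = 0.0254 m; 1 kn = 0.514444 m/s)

50.50 kn → 25.9794 m/s
d = v × t = 25.9794 × 7747 = 201262 m
3.483×10⁴ in/L → 884682 m/m³
V = d / (distance per unit fuel) = 201262 / 884682 = 0.227496 m³
In in³: 0.227496 / 1.63871×10⁻⁵ = 13882.6 in³

1.388×10⁴ in³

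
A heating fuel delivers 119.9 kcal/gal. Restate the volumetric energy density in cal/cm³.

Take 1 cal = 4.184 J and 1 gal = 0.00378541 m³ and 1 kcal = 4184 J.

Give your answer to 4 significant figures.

31.67 cal/cm³

119.9 kcal/gal × 4184 J/kcal ÷ 0.00378541 m³/gal = 1.32525×10⁸ J/m³
1.32525×10⁸ J/m³ ÷ 4.184 J/cal × 10⁻⁶ m³/cm³ = 31.6742 cal/cm³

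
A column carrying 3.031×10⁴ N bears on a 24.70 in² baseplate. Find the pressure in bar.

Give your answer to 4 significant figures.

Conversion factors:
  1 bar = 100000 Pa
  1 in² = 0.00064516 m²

24.70 in² × 0.00064516 = 0.0159355 m²
P = F / A = 30310 N / 0.0159355 m² = 1.90204×10⁶ Pa
1.90204×10⁶ Pa ÷ (100000 Pa/bar) = 19.0204 bar

19.02 bar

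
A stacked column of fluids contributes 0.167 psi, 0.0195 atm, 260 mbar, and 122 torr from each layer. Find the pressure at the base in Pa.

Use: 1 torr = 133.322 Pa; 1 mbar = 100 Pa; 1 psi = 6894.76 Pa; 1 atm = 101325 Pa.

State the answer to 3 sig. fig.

4.54×10⁴ Pa

0.167 psi × 6894.76 = 1151.42 Pa
0.0195 atm × 101325 = 1975.84 Pa
260 mbar × 100 = 26000 Pa
122 torr × 133.322 = 16265.3 Pa
Total: 1151.42 + 1975.84 + 26000 + 16265.3 = 45392.6 Pa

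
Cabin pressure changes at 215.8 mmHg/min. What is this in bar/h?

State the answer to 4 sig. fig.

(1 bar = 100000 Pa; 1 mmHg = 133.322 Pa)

17.26 bar/h

215.8 mmHg/min × 133.322 Pa/mmHg ÷ 60 s/min = 479.515 Pa/s
479.515 Pa/s ÷ 100000 Pa/bar × 3600 s/h = 17.2625 bar/h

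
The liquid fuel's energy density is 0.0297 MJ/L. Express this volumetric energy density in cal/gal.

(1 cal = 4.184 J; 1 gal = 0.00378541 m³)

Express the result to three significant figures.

2.69×10⁴ cal/gal

0.0297 MJ/L × 1000000 J/MJ ÷ 0.001 m³/L = 2.97×10⁷ J/m³
2.97×10⁷ J/m³ ÷ 4.184 J/cal × 0.00378541 m³/gal = 26870.6 cal/gal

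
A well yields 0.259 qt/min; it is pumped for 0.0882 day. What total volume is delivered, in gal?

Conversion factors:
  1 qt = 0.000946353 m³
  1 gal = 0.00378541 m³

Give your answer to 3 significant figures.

8.22 gal

0.259 qt/min → 4.08509×10⁻⁶ m³/s
0.0882 day → 7620.48 s
V = Q × t = 4.08509×10⁻⁶ × 7620.48 = 0.0311303 m³
In gal: 0.0311303 / 0.00378541 = 8.22376 gal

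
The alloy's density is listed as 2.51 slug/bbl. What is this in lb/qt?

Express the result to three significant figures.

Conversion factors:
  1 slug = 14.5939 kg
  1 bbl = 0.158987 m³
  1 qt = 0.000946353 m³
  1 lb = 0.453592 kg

2.51 slug/bbl × 14.5939 kg/slug ÷ 0.158987 m³/bbl = 230.401 kg/m³
230.401 kg/m³ ÷ 0.453592 kg/lb × 0.000946353 m³/qt = 0.480698 lb/qt

0.481 lb/qt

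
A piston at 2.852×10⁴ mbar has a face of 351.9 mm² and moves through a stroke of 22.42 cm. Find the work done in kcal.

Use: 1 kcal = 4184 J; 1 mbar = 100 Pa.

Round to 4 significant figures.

0.05378 kcal

2.852×10⁴ mbar → 2.852×10⁶ Pa
351.9 mm² → 3.519×10⁻⁴ m²
F = P × A = 2.852×10⁶ × 3.519×10⁻⁴ = 1003.62 N
22.42 cm → 0.2242 m
W = F × d = 1003.62 × 0.2242 = 225.012 J
In kcal: 225.012 / 4184 = 0.0537792 kcal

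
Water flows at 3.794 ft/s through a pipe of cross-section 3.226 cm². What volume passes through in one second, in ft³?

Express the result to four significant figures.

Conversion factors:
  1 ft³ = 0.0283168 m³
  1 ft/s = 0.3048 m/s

3.794 ft/s × 0.3048 = 1.15641 m/s
3.226 cm² × 0.0001 = 3.226×10⁻⁴ m²
V = v × A × t = 1.15641 m/s × 3.226×10⁻⁴ m² × 1 s = 3.73058×10⁻⁴ m³
3.73058×10⁻⁴ m³ ÷ (0.0283168 m³/ft³) = 0.0131744 ft³

0.01317 ft³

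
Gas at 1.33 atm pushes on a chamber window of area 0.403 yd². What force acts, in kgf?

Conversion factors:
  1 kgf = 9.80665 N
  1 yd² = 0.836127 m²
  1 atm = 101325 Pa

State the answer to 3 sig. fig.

4630 kgf

1.33 atm × 101325 = 134762 Pa
0.403 yd² × 0.836127 = 0.336959 m²
F = P × A = 134762 Pa × 0.336959 m² = 45409.3 N
45409.3 N ÷ (9.80665 N/kgf) = 4630.46 kgf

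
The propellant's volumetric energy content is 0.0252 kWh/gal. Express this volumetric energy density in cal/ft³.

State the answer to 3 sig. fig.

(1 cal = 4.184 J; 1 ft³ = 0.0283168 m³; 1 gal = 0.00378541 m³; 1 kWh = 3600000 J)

1.62×10⁵ cal/ft³

0.0252 kWh/gal × 3600000 J/kWh ÷ 0.00378541 m³/gal = 2.39657×10⁷ J/m³
2.39657×10⁷ J/m³ ÷ 4.184 J/cal × 0.0283168 m³/ft³ = 162197 cal/ft³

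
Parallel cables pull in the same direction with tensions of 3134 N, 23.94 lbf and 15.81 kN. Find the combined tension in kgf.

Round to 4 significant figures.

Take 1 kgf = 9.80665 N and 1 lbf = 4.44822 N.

1943 kgf

3134 N (already N)
23.94 lbf × 4.44822 = 106.49 N
15.81 kN × 1000 = 15810 N
Combined: 3134 + 106.49 + 15810 = 19050.5 N
In kgf: 19050.5 / 9.80665 = 1942.61 kgf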